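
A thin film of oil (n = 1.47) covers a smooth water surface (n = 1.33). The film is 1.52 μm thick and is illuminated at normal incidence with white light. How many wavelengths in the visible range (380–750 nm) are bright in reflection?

6

Ray reflecting at the top interface goes from n = 1.0 toward n = 1.47: a half-wave phase shift.
At the lower boundary (n = 1.47 to n = 1.33) the reflected ray undergoes no phase shift.
Exactly one π shift → a net half-wave offset.
With one net inversion, constructive interference in reflection requires 2 n t = (m + ½) λ.
λ = 2 n t / (m + ½) = 4469 / (m + ½) nm.
m=5: 813 nm (IR); m=6: 688 nm (visible); m=7: 596 nm (visible); m=8: 526 nm (visible); m=9: 470 nm (visible); m=10: 426 nm (visible); m=11: 389 nm (visible); m=12: 358 nm (UV).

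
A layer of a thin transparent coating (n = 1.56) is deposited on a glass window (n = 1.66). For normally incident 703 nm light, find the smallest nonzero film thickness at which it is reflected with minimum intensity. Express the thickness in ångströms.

1127 Å

At the upper boundary (n = 1.0 to n = 1.56) the reflected ray undergoes a half-wave phase shift.
Ray reflecting at the bottom interface goes from n = 1.56 toward n = 1.66: a half-wave phase shift.
Zero or two π shifts → no net half-wave offset.
So the condition for destructive reflection is 2 n t = (m + ½) λ.
Minimum at m = 0: t = λ / (4 n) = 703 / (4 × 1.56) = 113 nm.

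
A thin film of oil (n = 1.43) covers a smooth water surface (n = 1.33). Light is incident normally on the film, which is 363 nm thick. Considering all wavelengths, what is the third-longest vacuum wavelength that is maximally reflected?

415 nm

Ray reflecting at the top interface goes from n = 1.0 toward n = 1.43: a half-wave phase shift.
Ray reflecting at the bottom interface goes from n = 1.43 toward n = 1.33: no phase shift.
Net: one phase inversion between the two reflected rays.
For bright reflection here: 2 n t = (m + ½) λ.
λ = 2 n t / (m + ½). The third-longest wavelength is m = 2: λ = 2 × 1.43 × 363 / 2.50 = 415 nm.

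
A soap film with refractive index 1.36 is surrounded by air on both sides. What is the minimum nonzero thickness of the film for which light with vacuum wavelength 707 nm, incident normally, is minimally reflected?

260 nm

Ray reflecting at the top interface goes from n = 1.0 toward n = 1.36: a half-wave phase shift.
Ray reflecting at the bottom interface goes from n = 1.36 toward n = 1.0: no phase shift.
The two reflections differ by half a wavelength.
So the condition for destructive reflection is 2 n t = m λ.
Minimum nonzero at m = 1: t = λ / (2 n) = 707 / (2 × 1.36) = 260 nm.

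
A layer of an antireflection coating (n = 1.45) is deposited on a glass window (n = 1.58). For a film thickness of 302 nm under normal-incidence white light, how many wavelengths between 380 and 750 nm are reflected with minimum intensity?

At the upper boundary (n = 1.0 to n = 1.45) the reflected ray undergoes a half-wave phase shift.
At the lower boundary (n = 1.45 to n = 1.58) the reflected ray undergoes a half-wave phase shift.
Zero or two π shifts → no net half-wave offset.
With no net inversion, destructive interference in reflection requires 2 n t = (m + ½) λ.
λ = 2 n t / (m + ½) = 876 / (m + ½) nm.
m=0: 1752 nm (IR); m=1: 584 nm (visible); m=2: 350 nm (UV).

1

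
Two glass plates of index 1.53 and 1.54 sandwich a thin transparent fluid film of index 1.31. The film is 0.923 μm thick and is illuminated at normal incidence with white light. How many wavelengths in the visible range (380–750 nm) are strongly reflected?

3

Ray reflecting at the top interface goes from n = 1.53 toward n = 1.31: no phase shift.
At the lower boundary (n = 1.31 to n = 1.54) the reflected ray undergoes a half-wave phase shift.
Exactly one π shift → a net half-wave offset.
For strong reflection here: 2 n t = (m + ½) λ.
λ = 2 n t / (m + ½) = 2418 / (m + ½) nm.
m=2: 967 nm (IR); m=3: 691 nm (visible); m=4: 537 nm (visible); m=5: 440 nm (visible); m=6: 372 nm (UV).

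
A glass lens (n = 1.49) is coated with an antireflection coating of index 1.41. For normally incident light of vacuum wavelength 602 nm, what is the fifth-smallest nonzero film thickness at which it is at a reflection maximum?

Top surface (1.0 → 1.41): reflection off a higher-index medium gives a half-wave phase shift.
Bottom surface (1.41 → 1.49): reflection off a higher-index medium gives a half-wave phase shift.
Zero or two π shifts → no net half-wave offset.
For maximum reflection here: 2 n t = m λ.
The fifth-smallest nonzero thickness corresponds to m = 5: t = m λ / (2 n) = 5.00 × 602 / (2 × 1.41) = 1067 nm.

1067 nm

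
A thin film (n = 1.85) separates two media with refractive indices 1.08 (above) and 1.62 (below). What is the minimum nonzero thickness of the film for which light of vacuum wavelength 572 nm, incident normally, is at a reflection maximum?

At the upper boundary (n = 1.08 to n = 1.85) the reflected ray undergoes a half-wave phase shift.
At the lower boundary (n = 1.85 to n = 1.62) the reflected ray undergoes no phase shift.
The two reflections differ by half a wavelength.
With one net inversion, constructive interference in reflection requires 2 n t = (m + ½) λ.
Minimum at m = 0: t = λ / (4 n) = 572 / (4 × 1.85) = 77.3 nm.

77.3 nm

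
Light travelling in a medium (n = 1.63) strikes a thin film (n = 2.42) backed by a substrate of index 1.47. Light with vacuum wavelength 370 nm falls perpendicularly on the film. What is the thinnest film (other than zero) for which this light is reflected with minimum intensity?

Top surface (1.63 → 2.42): reflection off a higher-index medium gives a half-wave phase shift.
Bottom surface (2.42 → 1.47): reflection off a lower-index medium gives no phase shift.
The two reflections differ by half a wavelength.
So the condition for destructive reflection is 2 n t = m λ.
Minimum nonzero at m = 1: t = λ / (2 n) = 370 / (2 × 2.42) = 76.4 nm.

76.4 nm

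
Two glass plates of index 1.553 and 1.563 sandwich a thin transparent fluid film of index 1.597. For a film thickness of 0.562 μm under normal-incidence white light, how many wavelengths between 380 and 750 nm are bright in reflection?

3

Ray reflecting at the top interface goes from n = 1.553 toward n = 1.597: a half-wave phase shift.
Bottom surface (1.597 → 1.563): reflection off a lower-index medium gives no phase shift.
Exactly one π shift → a net half-wave offset.
For bright reflection here: 2 n t = (m + ½) λ.
λ = 2 n t / (m + ½) = 1795 / (m + ½) nm.
m=1: 1197 nm (IR); m=2: 718 nm (visible); m=3: 513 nm (visible); m=4: 399 nm (visible); m=5: 326 nm (UV).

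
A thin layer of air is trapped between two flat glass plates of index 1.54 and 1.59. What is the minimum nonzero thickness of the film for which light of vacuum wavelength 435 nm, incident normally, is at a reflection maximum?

109 nm

Top surface (1.54 → 1.0): reflection off a lower-index medium gives no phase shift.
Ray reflecting at the bottom interface goes from n = 1.0 toward n = 1.59: a half-wave phase shift.
The two reflections differ by half a wavelength.
With one net inversion, constructive interference in reflection requires 2 n t = (m + ½) λ.
Minimum at m = 0: t = λ / (4 n) = 435 / (4 × 1.0) = 109 nm.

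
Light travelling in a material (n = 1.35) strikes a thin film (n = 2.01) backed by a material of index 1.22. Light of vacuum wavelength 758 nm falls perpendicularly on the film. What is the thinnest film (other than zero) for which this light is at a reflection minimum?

At the upper boundary (n = 1.35 to n = 2.01) the reflected ray undergoes a half-wave phase shift.
At the lower boundary (n = 2.01 to n = 1.22) the reflected ray undergoes no phase shift.
Net: one phase inversion between the two reflected rays.
With one net inversion, destructive interference in reflection requires 2 n t = m λ.
Minimum nonzero at m = 1: t = λ / (2 n) = 758 / (2 × 2.01) = 189 nm.

189 nm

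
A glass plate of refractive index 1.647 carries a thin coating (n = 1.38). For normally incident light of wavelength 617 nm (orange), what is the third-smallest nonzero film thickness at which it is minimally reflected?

At the upper boundary (n = 1.0 to n = 1.38) the reflected ray undergoes a half-wave phase shift.
Ray reflecting at the bottom interface goes from n = 1.38 toward n = 1.647: a half-wave phase shift.
Net: no relative phase inversion (both shifts match).
With no net inversion, destructive interference in reflection requires 2 n t = (m + ½) λ.
The third-smallest nonzero thickness corresponds to m = 2: t = (m + ½) λ / (2 n) = 2.50 × 617 / (2 × 1.38) = 559 nm.

559 nm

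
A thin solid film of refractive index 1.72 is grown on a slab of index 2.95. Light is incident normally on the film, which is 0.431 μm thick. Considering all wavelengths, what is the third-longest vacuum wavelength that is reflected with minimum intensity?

Top surface (1.0 → 1.72): reflection off a higher-index medium gives a half-wave phase shift.
Bottom surface (1.72 → 2.95): reflection off a higher-index medium gives a half-wave phase shift.
Zero or two π shifts → no net half-wave offset.
With no net inversion, destructive interference in reflection requires 2 n t = (m + ½) λ.
λ = 2 n t / (m + ½). The third-longest wavelength is m = 2: λ = 2 × 1.72 × 431 / 2.50 = 593 nm.

593 nm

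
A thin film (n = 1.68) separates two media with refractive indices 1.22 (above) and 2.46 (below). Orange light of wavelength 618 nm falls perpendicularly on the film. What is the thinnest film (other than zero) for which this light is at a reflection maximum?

Top surface (1.22 → 1.68): reflection off a higher-index medium gives a half-wave phase shift.
Ray reflecting at the bottom interface goes from n = 1.68 toward n = 2.46: a half-wave phase shift.
Zero or two π shifts → no net half-wave offset.
For bright reflection here: 2 n t = m λ.
Minimum nonzero at m = 1: t = λ / (2 n) = 618 / (2 × 1.68) = 184 nm.

184 nm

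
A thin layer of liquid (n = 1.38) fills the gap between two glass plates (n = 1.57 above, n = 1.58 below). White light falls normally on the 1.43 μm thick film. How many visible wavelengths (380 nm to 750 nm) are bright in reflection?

5

Top surface (1.57 → 1.38): reflection off a lower-index medium gives no phase shift.
Ray reflecting at the bottom interface goes from n = 1.38 toward n = 1.58: a half-wave phase shift.
Net: one phase inversion between the two reflected rays.
So the condition for constructive reflection is 2 n t = (m + ½) λ.
λ = 2 n t / (m + ½) = 3947 / (m + ½) nm.
m=4: 877 nm (IR); m=5: 718 nm (visible); m=6: 607 nm (visible); m=7: 526 nm (visible); m=8: 464 nm (visible); m=9: 415 nm (visible); m=10: 376 nm (UV).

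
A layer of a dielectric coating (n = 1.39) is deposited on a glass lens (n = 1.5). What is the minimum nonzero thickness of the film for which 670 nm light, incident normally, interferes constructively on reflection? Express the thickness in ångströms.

At the upper boundary (n = 1.0 to n = 1.39) the reflected ray undergoes a half-wave phase shift.
At the lower boundary (n = 1.39 to n = 1.5) the reflected ray undergoes a half-wave phase shift.
The two reflections carry the same phase change, so no net offset.
With no net inversion, constructive interference in reflection requires 2 n t = m λ.
Minimum nonzero at m = 1: t = λ / (2 n) = 670 / (2 × 1.39) = 241 nm.

2410 Å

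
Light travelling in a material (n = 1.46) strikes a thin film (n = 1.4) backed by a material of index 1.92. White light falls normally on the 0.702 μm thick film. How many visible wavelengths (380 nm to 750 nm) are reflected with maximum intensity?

2

At the upper boundary (n = 1.46 to n = 1.4) the reflected ray undergoes no phase shift.
At the lower boundary (n = 1.4 to n = 1.92) the reflected ray undergoes a half-wave phase shift.
The two reflections differ by half a wavelength.
With one net inversion, constructive interference in reflection requires 2 n t = (m + ½) λ.
λ = 2 n t / (m + ½) = 1966 / (m + ½) nm.
m=2: 786 nm (IR); m=3: 562 nm (visible); m=4: 437 nm (visible); m=5: 357 nm (UV).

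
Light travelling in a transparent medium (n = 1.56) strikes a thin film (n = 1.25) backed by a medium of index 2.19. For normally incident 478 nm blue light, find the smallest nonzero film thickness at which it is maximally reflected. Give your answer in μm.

Ray reflecting at the top interface goes from n = 1.56 toward n = 1.25: no phase shift.
Bottom surface (1.25 → 2.19): reflection off a higher-index medium gives a half-wave phase shift.
The two reflections differ by half a wavelength.
So the condition for constructive reflection is 2 n t = (m + ½) λ.
Minimum at m = 0: t = λ / (4 n) = 478 / (4 × 1.25) = 95.6 nm.

0.0956 μm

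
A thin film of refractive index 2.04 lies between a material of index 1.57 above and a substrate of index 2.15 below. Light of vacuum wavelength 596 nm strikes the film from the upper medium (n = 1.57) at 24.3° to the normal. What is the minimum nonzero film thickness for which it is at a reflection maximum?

Ray reflecting at the top interface goes from n = 1.57 toward n = 2.04: a half-wave phase shift.
At the lower boundary (n = 2.04 to n = 2.15) the reflected ray undergoes a half-wave phase shift.
The two reflections carry the same phase change, so no net offset.
With no net inversion, constructive interference in reflection requires 2 n t cos θ_r = m λ.
Snell's law: 1.57 sin 24.3° = 2.04 sin θ_r → sin θ_r = 0.317, cos θ_r = 0.949.
Minimum nonzero at m = 1: t = λ / (2 n cos θ_r) = 596 / (2 × 2.04 × 0.949) = 154 nm.

154 nm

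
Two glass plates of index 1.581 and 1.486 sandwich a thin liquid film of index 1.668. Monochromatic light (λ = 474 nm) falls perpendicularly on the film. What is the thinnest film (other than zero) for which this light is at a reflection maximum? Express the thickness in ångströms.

710 Å

Ray reflecting at the top interface goes from n = 1.581 toward n = 1.668: a half-wave phase shift.
At the lower boundary (n = 1.668 to n = 1.486) the reflected ray undergoes no phase shift.
Exactly one π shift → a net half-wave offset.
So the condition for constructive reflection is 2 n t = (m + ½) λ.
Minimum at m = 0: t = λ / (4 n) = 474 / (4 × 1.668) = 71.0 nm.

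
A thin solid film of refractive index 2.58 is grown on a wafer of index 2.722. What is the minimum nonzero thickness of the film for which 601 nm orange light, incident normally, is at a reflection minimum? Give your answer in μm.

0.0582 μm

Top surface (1.0 → 2.58): reflection off a higher-index medium gives a half-wave phase shift.
Ray reflecting at the bottom interface goes from n = 2.58 toward n = 2.722: a half-wave phase shift.
The two reflections carry the same phase change, so no net offset.
So the condition for destructive reflection is 2 n t = (m + ½) λ.
Minimum at m = 0: t = λ / (4 n) = 601 / (4 × 2.58) = 58.2 nm.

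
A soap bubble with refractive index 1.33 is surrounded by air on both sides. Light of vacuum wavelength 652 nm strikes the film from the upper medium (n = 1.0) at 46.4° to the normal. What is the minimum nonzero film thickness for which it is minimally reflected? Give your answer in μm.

0.292 μm

Ray reflecting at the top interface goes from n = 1.0 toward n = 1.33: a half-wave phase shift.
At the lower boundary (n = 1.33 to n = 1.0) the reflected ray undergoes no phase shift.
Net: one phase inversion between the two reflected rays.
With one net inversion, destructive interference in reflection requires 2 n t cos θ_r = m λ.
Snell's law: 1.0 sin 46.4° = 1.33 sin θ_r → sin θ_r = 0.544, cos θ_r = 0.839.
Minimum nonzero at m = 1: t = λ / (2 n cos θ_r) = 652 / (2 × 1.33 × 0.839) = 292 nm.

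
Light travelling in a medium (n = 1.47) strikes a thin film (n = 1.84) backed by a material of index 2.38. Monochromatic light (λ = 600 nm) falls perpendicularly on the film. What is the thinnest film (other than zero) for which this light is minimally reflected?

At the upper boundary (n = 1.47 to n = 1.84) the reflected ray undergoes a half-wave phase shift.
At the lower boundary (n = 1.84 to n = 2.38) the reflected ray undergoes a half-wave phase shift.
The two reflections carry the same phase change, so no net offset.
So the condition for destructive reflection is 2 n t = (m + ½) λ.
Minimum at m = 0: t = λ / (4 n) = 600 / (4 × 1.84) = 81.5 nm.

81.5 nm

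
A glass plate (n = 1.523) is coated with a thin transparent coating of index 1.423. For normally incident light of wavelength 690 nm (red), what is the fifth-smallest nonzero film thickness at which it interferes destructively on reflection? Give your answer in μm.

Ray reflecting at the top interface goes from n = 1.0 toward n = 1.423: a half-wave phase shift.
Ray reflecting at the bottom interface goes from n = 1.423 toward n = 1.523: a half-wave phase shift.
The two reflections carry the same phase change, so no net offset.
So the condition for destructive reflection is 2 n t = (m + ½) λ.
The fifth-smallest nonzero thickness corresponds to m = 4: t = (m + ½) λ / (2 n) = 4.50 × 690 / (2 × 1.423) = 1091 nm.

1.09 μm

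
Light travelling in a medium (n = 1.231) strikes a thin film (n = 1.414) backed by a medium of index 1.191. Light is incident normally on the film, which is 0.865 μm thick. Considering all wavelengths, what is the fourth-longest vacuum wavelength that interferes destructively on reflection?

612 nm

At the upper boundary (n = 1.231 to n = 1.414) the reflected ray undergoes a half-wave phase shift.
Ray reflecting at the bottom interface goes from n = 1.414 toward n = 1.191: no phase shift.
The two reflections differ by half a wavelength.
With one net inversion, destructive interference in reflection requires 2 n t = m λ.
λ = 2 n t / m. The fourth-longest wavelength is m = 4: λ = 2 × 1.414 × 865 / 4.00 = 612 nm.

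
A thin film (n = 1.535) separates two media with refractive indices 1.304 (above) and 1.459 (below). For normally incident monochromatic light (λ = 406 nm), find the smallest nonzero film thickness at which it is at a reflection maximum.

Top surface (1.304 → 1.535): reflection off a higher-index medium gives a half-wave phase shift.
Bottom surface (1.535 → 1.459): reflection off a lower-index medium gives no phase shift.
Exactly one π shift → a net half-wave offset.
So the condition for constructive reflection is 2 n t = (m + ½) λ.
Minimum at m = 0: t = λ / (4 n) = 406 / (4 × 1.535) = 66.1 nm.

66.1 nm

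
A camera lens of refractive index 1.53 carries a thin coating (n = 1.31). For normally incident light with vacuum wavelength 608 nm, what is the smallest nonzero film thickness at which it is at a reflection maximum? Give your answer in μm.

0.232 μm

At the upper boundary (n = 1.0 to n = 1.31) the reflected ray undergoes a half-wave phase shift.
Bottom surface (1.31 → 1.53): reflection off a higher-index medium gives a half-wave phase shift.
Net: no relative phase inversion (both shifts match).
So the condition for constructive reflection is 2 n t = m λ.
The smallest nonzero thickness corresponds to m = 1: t = m λ / (2 n) = 1.00 × 608 / (2 × 1.31) = 232 nm.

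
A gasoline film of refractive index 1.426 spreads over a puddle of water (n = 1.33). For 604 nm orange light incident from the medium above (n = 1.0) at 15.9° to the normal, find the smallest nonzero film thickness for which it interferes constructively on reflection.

108 nm

Top surface (1.0 → 1.426): reflection off a higher-index medium gives a half-wave phase shift.
At the lower boundary (n = 1.426 to n = 1.33) the reflected ray undergoes no phase shift.
Net: one phase inversion between the two reflected rays.
For bright reflection here: 2 n t cos θ_r = (m + ½) λ.
Snell's law: 1.0 sin 15.9° = 1.426 sin θ_r → sin θ_r = 0.192, cos θ_r = 0.981.
Minimum at m = 0: t = λ / (4 n cos θ_r) = 604 / (4 × 1.426 × 0.981) = 108 nm.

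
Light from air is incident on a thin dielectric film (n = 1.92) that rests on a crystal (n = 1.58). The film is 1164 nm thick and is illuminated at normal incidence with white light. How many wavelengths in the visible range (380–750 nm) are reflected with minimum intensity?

6

At the upper boundary (n = 1.0 to n = 1.92) the reflected ray undergoes a half-wave phase shift.
Ray reflecting at the bottom interface goes from n = 1.92 toward n = 1.58: no phase shift.
Net: one phase inversion between the two reflected rays.
So the condition for destructive reflection is 2 n t = m λ.
λ = 2 n t / m = 4470 / m nm.
m=5: 894 nm (IR); m=6: 745 nm (visible); m=7: 639 nm (visible); m=8: 559 nm (visible); m=9: 497 nm (visible); m=10: 447 nm (visible); m=11: 406 nm (visible); m=12: 372 nm (UV).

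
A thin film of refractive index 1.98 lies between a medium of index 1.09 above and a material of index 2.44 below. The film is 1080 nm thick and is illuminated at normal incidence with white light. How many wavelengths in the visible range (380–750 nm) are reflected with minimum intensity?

Top surface (1.09 → 1.98): reflection off a higher-index medium gives a half-wave phase shift.
Bottom surface (1.98 → 2.44): reflection off a higher-index medium gives a half-wave phase shift.
Zero or two π shifts → no net half-wave offset.
So the condition for destructive reflection is 2 n t = (m + ½) λ.
λ = 2 n t / (m + ½) = 4277 / (m + ½) nm.
m=5: 778 nm (IR); m=6: 658 nm (visible); m=7: 570 nm (visible); m=8: 503 nm (visible); m=9: 450 nm (visible); m=10: 407 nm (visible); m=11: 372 nm (UV).

5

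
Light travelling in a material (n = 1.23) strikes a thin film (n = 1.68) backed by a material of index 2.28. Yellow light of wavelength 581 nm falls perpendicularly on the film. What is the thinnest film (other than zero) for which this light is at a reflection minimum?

86.5 nm

At the upper boundary (n = 1.23 to n = 1.68) the reflected ray undergoes a half-wave phase shift.
At the lower boundary (n = 1.68 to n = 2.28) the reflected ray undergoes a half-wave phase shift.
The two reflections carry the same phase change, so no net offset.
With no net inversion, destructive interference in reflection requires 2 n t = (m + ½) λ.
Minimum at m = 0: t = λ / (4 n) = 581 / (4 × 1.68) = 86.5 nm.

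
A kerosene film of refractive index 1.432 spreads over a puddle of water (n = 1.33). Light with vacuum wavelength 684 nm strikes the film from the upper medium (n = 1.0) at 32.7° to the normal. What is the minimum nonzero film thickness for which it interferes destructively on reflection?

258 nm

Ray reflecting at the top interface goes from n = 1.0 toward n = 1.432: a half-wave phase shift.
Bottom surface (1.432 → 1.33): reflection off a lower-index medium gives no phase shift.
The two reflections differ by half a wavelength.
For dark reflection here: 2 n t cos θ_r = m λ.
Snell's law: 1.0 sin 32.7° = 1.432 sin θ_r → sin θ_r = 0.377, cos θ_r = 0.926.
Minimum nonzero at m = 1: t = λ / (2 n cos θ_r) = 684 / (2 × 1.432 × 0.926) = 258 nm.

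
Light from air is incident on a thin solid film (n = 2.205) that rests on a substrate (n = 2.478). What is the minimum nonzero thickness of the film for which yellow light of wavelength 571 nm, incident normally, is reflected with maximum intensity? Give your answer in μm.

0.129 μm

At the upper boundary (n = 1.0 to n = 2.205) the reflected ray undergoes a half-wave phase shift.
Bottom surface (2.205 → 2.478): reflection off a higher-index medium gives a half-wave phase shift.
Net: no relative phase inversion (both shifts match).
With no net inversion, constructive interference in reflection requires 2 n t = m λ.
Minimum nonzero at m = 1: t = λ / (2 n) = 571 / (2 × 2.205) = 129 nm.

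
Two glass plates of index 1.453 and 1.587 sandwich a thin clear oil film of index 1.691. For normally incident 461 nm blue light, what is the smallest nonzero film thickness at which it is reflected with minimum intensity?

At the upper boundary (n = 1.453 to n = 1.691) the reflected ray undergoes a half-wave phase shift.
Ray reflecting at the bottom interface goes from n = 1.691 toward n = 1.587: no phase shift.
The two reflections differ by half a wavelength.
For minimum reflection here: 2 n t = m λ.
The smallest nonzero thickness corresponds to m = 1: t = m λ / (2 n) = 1.00 × 461 / (2 × 1.691) = 136 nm.

136 nm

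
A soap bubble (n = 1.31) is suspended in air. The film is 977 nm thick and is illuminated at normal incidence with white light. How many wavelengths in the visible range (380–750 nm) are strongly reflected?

4

Ray reflecting at the top interface goes from n = 1.0 toward n = 1.31: a half-wave phase shift.
Bottom surface (1.31 → 1.0): reflection off a lower-index medium gives no phase shift.
The two reflections differ by half a wavelength.
For bright reflection here: 2 n t = (m + ½) λ.
λ = 2 n t / (m + ½) = 2560 / (m + ½) nm.
m=2: 1024 nm (IR); m=3: 731 nm (visible); m=4: 569 nm (visible); m=5: 465 nm (visible); m=6: 394 nm (visible); m=7: 341 nm (UV).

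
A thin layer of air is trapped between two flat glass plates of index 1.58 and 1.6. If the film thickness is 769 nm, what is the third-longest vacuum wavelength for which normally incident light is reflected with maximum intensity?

Top surface (1.58 → 1.0): reflection off a lower-index medium gives no phase shift.
At the lower boundary (n = 1.0 to n = 1.6) the reflected ray undergoes a half-wave phase shift.
The two reflections differ by half a wavelength.
So the condition for constructive reflection is 2 n t = (m + ½) λ.
λ = 2 n t / (m + ½). The third-longest wavelength is m = 2: λ = 2 × 1.0 × 769 / 2.50 = 615 nm.

615 nm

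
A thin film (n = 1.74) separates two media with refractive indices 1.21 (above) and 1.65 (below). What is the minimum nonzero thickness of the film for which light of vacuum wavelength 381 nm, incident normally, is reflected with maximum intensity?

At the upper boundary (n = 1.21 to n = 1.74) the reflected ray undergoes a half-wave phase shift.
Bottom surface (1.74 → 1.65): reflection off a lower-index medium gives no phase shift.
Exactly one π shift → a net half-wave offset.
So the condition for constructive reflection is 2 n t = (m + ½) λ.
Minimum at m = 0: t = λ / (4 n) = 381 / (4 × 1.74) = 54.7 nm.

54.7 nm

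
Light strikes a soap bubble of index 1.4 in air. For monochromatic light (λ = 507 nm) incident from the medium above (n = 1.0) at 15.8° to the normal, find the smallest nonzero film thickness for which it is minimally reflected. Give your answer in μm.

At the upper boundary (n = 1.0 to n = 1.4) the reflected ray undergoes a half-wave phase shift.
Bottom surface (1.4 → 1.0): reflection off a lower-index medium gives no phase shift.
Net: one phase inversion between the two reflected rays.
So the condition for destructive reflection is 2 n t cos θ_r = m λ.
Snell's law: 1.0 sin 15.8° = 1.4 sin θ_r → sin θ_r = 0.194, cos θ_r = 0.981.
Minimum nonzero at m = 1: t = λ / (2 n cos θ_r) = 507 / (2 × 1.4 × 0.981) = 185 nm.

0.185 μm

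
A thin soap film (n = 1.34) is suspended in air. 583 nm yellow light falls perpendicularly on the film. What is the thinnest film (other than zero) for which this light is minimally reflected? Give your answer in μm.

Ray reflecting at the top interface goes from n = 1.0 toward n = 1.34: a half-wave phase shift.
Ray reflecting at the bottom interface goes from n = 1.34 toward n = 1.0: no phase shift.
The two reflections differ by half a wavelength.
With one net inversion, destructive interference in reflection requires 2 n t = m λ.
Minimum nonzero at m = 1: t = λ / (2 n) = 583 / (2 × 1.34) = 218 nm.

0.218 μm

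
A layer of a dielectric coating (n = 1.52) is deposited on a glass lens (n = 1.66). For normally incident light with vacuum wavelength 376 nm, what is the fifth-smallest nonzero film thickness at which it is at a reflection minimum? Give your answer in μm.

Top surface (1.0 → 1.52): reflection off a higher-index medium gives a half-wave phase shift.
Bottom surface (1.52 → 1.66): reflection off a higher-index medium gives a half-wave phase shift.
The two reflections carry the same phase change, so no net offset.
With no net inversion, destructive interference in reflection requires 2 n t = (m + ½) λ.
The fifth-smallest nonzero thickness corresponds to m = 4: t = (m + ½) λ / (2 n) = 4.50 × 376 / (2 × 1.52) = 557 nm.

0.557 μm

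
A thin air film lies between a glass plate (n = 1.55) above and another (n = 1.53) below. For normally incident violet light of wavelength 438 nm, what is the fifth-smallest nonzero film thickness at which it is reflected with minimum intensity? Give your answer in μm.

1.10 μm

At the upper boundary (n = 1.55 to n = 1.0) the reflected ray undergoes no phase shift.
Ray reflecting at the bottom interface goes from n = 1.0 toward n = 1.53: a half-wave phase shift.
Exactly one π shift → a net half-wave offset.
So the condition for destructive reflection is 2 n t = m λ.
The fifth-smallest nonzero thickness corresponds to m = 5: t = m λ / (2 n) = 5.00 × 438 / (2 × 1.0) = 1095 nm.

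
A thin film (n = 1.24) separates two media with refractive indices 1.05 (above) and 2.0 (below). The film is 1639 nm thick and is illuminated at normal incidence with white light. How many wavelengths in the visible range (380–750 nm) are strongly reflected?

Top surface (1.05 → 1.24): reflection off a higher-index medium gives a half-wave phase shift.
Bottom surface (1.24 → 2.0): reflection off a higher-index medium gives a half-wave phase shift.
The two reflections carry the same phase change, so no net offset.
For strong reflection here: 2 n t = m λ.
λ = 2 n t / m = 4065 / m nm.
m=5: 813 nm (IR); m=6: 677 nm (visible); m=7: 581 nm (visible); m=8: 508 nm (visible); m=9: 452 nm (visible); m=10: 406 nm (visible); m=11: 370 nm (UV).

5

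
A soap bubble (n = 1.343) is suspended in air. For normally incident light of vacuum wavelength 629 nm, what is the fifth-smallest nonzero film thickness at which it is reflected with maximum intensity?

Ray reflecting at the top interface goes from n = 1.0 toward n = 1.343: a half-wave phase shift.
Bottom surface (1.343 → 1.0): reflection off a lower-index medium gives no phase shift.
The two reflections differ by half a wavelength.
So the condition for constructive reflection is 2 n t = (m + ½) λ.
The fifth-smallest nonzero thickness corresponds to m = 4: t = (m + ½) λ / (2 n) = 4.50 × 629 / (2 × 1.343) = 1054 nm.

1054 nm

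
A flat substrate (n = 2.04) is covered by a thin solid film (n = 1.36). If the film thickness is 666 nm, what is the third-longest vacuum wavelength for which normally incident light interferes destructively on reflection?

725 nm

Top surface (1.0 → 1.36): reflection off a higher-index medium gives a half-wave phase shift.
Bottom surface (1.36 → 2.04): reflection off a higher-index medium gives a half-wave phase shift.
The two reflections carry the same phase change, so no net offset.
With no net inversion, destructive interference in reflection requires 2 n t = (m + ½) λ.
λ = 2 n t / (m + ½). The third-longest wavelength is m = 2: λ = 2 × 1.36 × 666 / 2.50 = 725 nm.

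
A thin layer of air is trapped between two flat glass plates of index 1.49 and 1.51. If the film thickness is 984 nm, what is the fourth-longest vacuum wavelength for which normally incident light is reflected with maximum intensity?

Top surface (1.49 → 1.0): reflection off a lower-index medium gives no phase shift.
Ray reflecting at the bottom interface goes from n = 1.0 toward n = 1.51: a half-wave phase shift.
The two reflections differ by half a wavelength.
With one net inversion, constructive interference in reflection requires 2 n t = (m + ½) λ.
λ = 2 n t / (m + ½). The fourth-longest wavelength is m = 3: λ = 2 × 1.0 × 984 / 3.50 = 562 nm.

562 nm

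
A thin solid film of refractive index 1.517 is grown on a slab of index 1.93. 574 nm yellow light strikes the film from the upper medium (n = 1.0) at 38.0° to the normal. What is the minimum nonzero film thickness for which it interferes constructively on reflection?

Top surface (1.0 → 1.517): reflection off a higher-index medium gives a half-wave phase shift.
At the lower boundary (n = 1.517 to n = 1.93) the reflected ray undergoes a half-wave phase shift.
Net: no relative phase inversion (both shifts match).
So the condition for constructive reflection is 2 n t cos θ_r = m λ.
Snell's law: 1.0 sin 38.0° = 1.517 sin θ_r → sin θ_r = 0.406, cos θ_r = 0.914.
Minimum nonzero at m = 1: t = λ / (2 n cos θ_r) = 574 / (2 × 1.517 × 0.914) = 207 nm.

207 nm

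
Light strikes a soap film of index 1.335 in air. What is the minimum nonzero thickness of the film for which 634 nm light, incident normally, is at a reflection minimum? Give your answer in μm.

0.237 μm

At the upper boundary (n = 1.0 to n = 1.335) the reflected ray undergoes a half-wave phase shift.
Ray reflecting at the bottom interface goes from n = 1.335 toward n = 1.0: no phase shift.
The two reflections differ by half a wavelength.
With one net inversion, destructive interference in reflection requires 2 n t = m λ.
Minimum nonzero at m = 1: t = λ / (2 n) = 634 / (2 × 1.335) = 237 nm.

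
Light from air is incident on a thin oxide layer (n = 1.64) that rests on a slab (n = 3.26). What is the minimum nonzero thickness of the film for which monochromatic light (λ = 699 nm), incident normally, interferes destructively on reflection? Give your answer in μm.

Top surface (1.0 → 1.64): reflection off a higher-index medium gives a half-wave phase shift.
Ray reflecting at the bottom interface goes from n = 1.64 toward n = 3.26: a half-wave phase shift.
Net: no relative phase inversion (both shifts match).
So the condition for destructive reflection is 2 n t = (m + ½) λ.
Minimum at m = 0: t = λ / (4 n) = 699 / (4 × 1.64) = 107 nm.

0.107 μm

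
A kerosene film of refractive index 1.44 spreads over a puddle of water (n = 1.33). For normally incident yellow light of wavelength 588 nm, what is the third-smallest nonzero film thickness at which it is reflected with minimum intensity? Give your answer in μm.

Top surface (1.0 → 1.44): reflection off a higher-index medium gives a half-wave phase shift.
Bottom surface (1.44 → 1.33): reflection off a lower-index medium gives no phase shift.
Net: one phase inversion between the two reflected rays.
With one net inversion, destructive interference in reflection requires 2 n t = m λ.
The third-smallest nonzero thickness corresponds to m = 3: t = m λ / (2 n) = 3.00 × 588 / (2 × 1.44) = 613 nm.

0.613 μm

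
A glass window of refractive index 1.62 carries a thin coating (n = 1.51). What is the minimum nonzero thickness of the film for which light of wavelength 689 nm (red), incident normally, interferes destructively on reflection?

Top surface (1.0 → 1.51): reflection off a higher-index medium gives a half-wave phase shift.
Bottom surface (1.51 → 1.62): reflection off a higher-index medium gives a half-wave phase shift.
Zero or two π shifts → no net half-wave offset.
With no net inversion, destructive interference in reflection requires 2 n t = (m + ½) λ.
Minimum at m = 0: t = λ / (4 n) = 689 / (4 × 1.51) = 114 nm.

114 nm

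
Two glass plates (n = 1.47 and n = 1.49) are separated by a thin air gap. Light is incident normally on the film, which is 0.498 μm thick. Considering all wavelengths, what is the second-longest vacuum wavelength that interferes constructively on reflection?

664 nm

Top surface (1.47 → 1.0): reflection off a lower-index medium gives no phase shift.
Bottom surface (1.0 → 1.49): reflection off a higher-index medium gives a half-wave phase shift.
The two reflections differ by half a wavelength.
With one net inversion, constructive interference in reflection requires 2 n t = (m + ½) λ.
λ = 2 n t / (m + ½). The second-longest wavelength is m = 1: λ = 2 × 1.0 × 498 / 1.50 = 664 nm.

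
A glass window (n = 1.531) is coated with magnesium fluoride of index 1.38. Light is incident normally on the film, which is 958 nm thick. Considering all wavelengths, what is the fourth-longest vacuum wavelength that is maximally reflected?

661 nm

Ray reflecting at the top interface goes from n = 1.0 toward n = 1.38: a half-wave phase shift.
At the lower boundary (n = 1.38 to n = 1.531) the reflected ray undergoes a half-wave phase shift.
The two reflections carry the same phase change, so no net offset.
With no net inversion, constructive interference in reflection requires 2 n t = m λ.
λ = 2 n t / m. The fourth-longest wavelength is m = 4: λ = 2 × 1.38 × 958 / 4.00 = 661 nm.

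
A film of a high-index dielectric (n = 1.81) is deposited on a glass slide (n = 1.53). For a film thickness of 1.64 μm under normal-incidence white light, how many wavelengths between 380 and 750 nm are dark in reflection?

At the upper boundary (n = 1.0 to n = 1.81) the reflected ray undergoes a half-wave phase shift.
Bottom surface (1.81 → 1.53): reflection off a lower-index medium gives no phase shift.
Exactly one π shift → a net half-wave offset.
For minimum reflection here: 2 n t = m λ.
λ = 2 n t / m = 5937 / m nm.
m=7: 848 nm (IR); m=8: 742 nm (visible); m=9: 660 nm (visible); m=10: 594 nm (visible); m=11: 540 nm (visible); m=12: 495 nm (visible); m=13: 457 nm (visible); m=14: 424 nm (visible); m=15: 396 nm (visible); m=16: 371 nm (UV).

8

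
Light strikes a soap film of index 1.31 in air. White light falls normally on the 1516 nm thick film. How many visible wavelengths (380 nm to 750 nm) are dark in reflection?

At the upper boundary (n = 1.0 to n = 1.31) the reflected ray undergoes a half-wave phase shift.
At the lower boundary (n = 1.31 to n = 1.0) the reflected ray undergoes no phase shift.
Net: one phase inversion between the two reflected rays.
With one net inversion, destructive interference in reflection requires 2 n t = m λ.
λ = 2 n t / m = 3972 / m nm.
m=5: 794 nm (IR); m=6: 662 nm (visible); m=7: 567 nm (visible); m=8: 496 nm (visible); m=9: 441 nm (visible); m=10: 397 nm (visible); m=11: 361 nm (UV).

5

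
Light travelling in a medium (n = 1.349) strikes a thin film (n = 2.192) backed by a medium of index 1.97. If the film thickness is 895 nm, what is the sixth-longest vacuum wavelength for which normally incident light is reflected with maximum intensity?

713 nm

Top surface (1.349 → 2.192): reflection off a higher-index medium gives a half-wave phase shift.
Bottom surface (2.192 → 1.97): reflection off a lower-index medium gives no phase shift.
Net: one phase inversion between the two reflected rays.
For maximum reflection here: 2 n t = (m + ½) λ.
λ = 2 n t / (m + ½). The sixth-longest wavelength is m = 5: λ = 2 × 2.192 × 895 / 5.50 = 713 nm.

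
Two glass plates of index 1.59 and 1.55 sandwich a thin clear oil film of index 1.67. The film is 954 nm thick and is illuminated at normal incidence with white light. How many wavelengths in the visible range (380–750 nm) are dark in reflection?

Top surface (1.59 → 1.67): reflection off a higher-index medium gives a half-wave phase shift.
Ray reflecting at the bottom interface goes from n = 1.67 toward n = 1.55: no phase shift.
The two reflections differ by half a wavelength.
For minimum reflection here: 2 n t = m λ.
λ = 2 n t / m = 3186 / m nm.
m=4: 797 nm (IR); m=5: 637 nm (visible); m=6: 531 nm (visible); m=7: 455 nm (visible); m=8: 398 nm (visible); m=9: 354 nm (UV).

4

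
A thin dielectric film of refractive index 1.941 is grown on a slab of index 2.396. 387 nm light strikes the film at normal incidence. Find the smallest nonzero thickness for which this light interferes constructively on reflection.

99.7 nm

At the upper boundary (n = 1.0 to n = 1.941) the reflected ray undergoes a half-wave phase shift.
Bottom surface (1.941 → 2.396): reflection off a higher-index medium gives a half-wave phase shift.
Net: no relative phase inversion (both shifts match).
With no net inversion, constructive interference in reflection requires 2 n t = m λ.
The smallest nonzero thickness corresponds to m = 1: t = m λ / (2 n) = 1.00 × 387 / (2 × 1.941) = 99.7 nm.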